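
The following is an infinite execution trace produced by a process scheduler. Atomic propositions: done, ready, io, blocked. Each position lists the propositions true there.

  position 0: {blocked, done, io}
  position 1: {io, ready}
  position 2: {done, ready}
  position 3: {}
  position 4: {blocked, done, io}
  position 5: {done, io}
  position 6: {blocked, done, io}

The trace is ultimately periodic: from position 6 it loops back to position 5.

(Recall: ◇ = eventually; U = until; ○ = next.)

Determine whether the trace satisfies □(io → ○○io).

Violated

io → ○○io must hold at every position from 0 onward. It fails at position 0, so □(io → ○○io) is false.
Positions where io holds: 0, 1, 4, 5, 6.
Check ○○io at each: 0→fails, 1→fails, 4→ok, 5→ok, 6→ok.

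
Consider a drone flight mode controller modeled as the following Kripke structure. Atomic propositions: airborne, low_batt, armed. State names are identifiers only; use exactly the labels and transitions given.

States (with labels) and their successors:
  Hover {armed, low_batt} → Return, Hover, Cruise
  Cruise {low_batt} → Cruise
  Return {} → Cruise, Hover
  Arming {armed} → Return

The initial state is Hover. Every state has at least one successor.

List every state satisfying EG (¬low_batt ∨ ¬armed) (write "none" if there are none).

{Cruise, Return, Arming}

States satisfying ¬low_batt ∨ ¬armed: {Cruise, Return, Arming}.
States satisfying EG (¬low_batt ∨ ¬armed): {Cruise, Return, Arming}.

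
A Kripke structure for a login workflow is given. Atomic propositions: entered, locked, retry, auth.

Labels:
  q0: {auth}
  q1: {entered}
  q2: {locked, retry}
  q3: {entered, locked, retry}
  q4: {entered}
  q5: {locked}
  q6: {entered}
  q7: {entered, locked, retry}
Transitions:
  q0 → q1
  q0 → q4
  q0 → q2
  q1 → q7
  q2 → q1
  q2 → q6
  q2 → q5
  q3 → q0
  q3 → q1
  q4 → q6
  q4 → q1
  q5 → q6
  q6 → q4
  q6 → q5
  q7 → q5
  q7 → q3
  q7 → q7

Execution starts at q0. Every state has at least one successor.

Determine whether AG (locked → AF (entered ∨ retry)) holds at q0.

Satisfied

States satisfying locked → AF (entered ∨ retry): {q0, q1, q2, q3, q4, q5, q6, q7}.
States satisfying AG (locked → AF (entered ∨ retry)): {q0, q1, q2, q3, q4, q5, q6, q7}.
Every state reachable from q0 satisfies locked → AF (entered ∨ retry).
q0 ∈ Sat(AG (locked → AF (entered ∨ retry))).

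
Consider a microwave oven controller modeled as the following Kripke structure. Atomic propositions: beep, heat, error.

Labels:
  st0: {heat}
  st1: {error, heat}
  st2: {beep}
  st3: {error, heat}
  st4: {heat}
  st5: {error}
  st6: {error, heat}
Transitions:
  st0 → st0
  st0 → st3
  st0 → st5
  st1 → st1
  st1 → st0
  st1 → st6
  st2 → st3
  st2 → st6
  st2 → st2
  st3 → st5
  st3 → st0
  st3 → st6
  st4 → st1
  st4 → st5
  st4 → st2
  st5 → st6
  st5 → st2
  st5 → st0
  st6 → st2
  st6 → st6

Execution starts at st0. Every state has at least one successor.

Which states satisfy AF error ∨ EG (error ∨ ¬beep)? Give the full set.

{st0, st1, st3, st4, st5, st6}

States satisfying error: {st1, st3, st5, st6}.
States satisfying AF error: {st1, st3, st5, st6}.
States satisfying error ∨ ¬beep: {st0, st1, st3, st4, st5, st6}.
States satisfying EG (error ∨ ¬beep): {st0, st1, st3, st4, st5, st6}.
States satisfying AF error ∨ EG (error ∨ ¬beep): {st0, st1, st3, st4, st5, st6}.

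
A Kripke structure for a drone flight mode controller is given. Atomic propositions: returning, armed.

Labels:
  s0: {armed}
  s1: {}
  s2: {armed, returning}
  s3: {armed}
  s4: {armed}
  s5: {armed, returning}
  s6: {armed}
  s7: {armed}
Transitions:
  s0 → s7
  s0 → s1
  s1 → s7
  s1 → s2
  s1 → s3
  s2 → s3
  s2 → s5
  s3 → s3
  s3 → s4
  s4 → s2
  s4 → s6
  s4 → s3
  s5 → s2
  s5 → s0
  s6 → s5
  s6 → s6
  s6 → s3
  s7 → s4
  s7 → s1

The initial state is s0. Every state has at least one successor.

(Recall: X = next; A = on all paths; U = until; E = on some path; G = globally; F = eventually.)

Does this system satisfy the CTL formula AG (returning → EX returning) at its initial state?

States satisfying returning → EX returning: {s0, s1, s2, s3, s4, s5, s6, s7}.
States satisfying AG (returning → EX returning): {s0, s1, s2, s3, s4, s5, s6, s7}.
Every state reachable from s0 satisfies returning → EX returning.
s0 ∈ Sat(AG (returning → EX returning)).

Yes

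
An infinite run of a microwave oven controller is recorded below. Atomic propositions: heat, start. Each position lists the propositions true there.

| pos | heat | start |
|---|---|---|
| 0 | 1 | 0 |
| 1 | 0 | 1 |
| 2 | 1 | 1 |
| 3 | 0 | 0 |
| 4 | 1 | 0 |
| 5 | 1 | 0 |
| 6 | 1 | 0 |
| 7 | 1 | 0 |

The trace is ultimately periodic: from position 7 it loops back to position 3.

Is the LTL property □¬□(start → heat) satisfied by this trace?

Violated

¬□(start → heat) must hold at every position from 0 onward. It fails at position 2, so □¬□(start → heat) is false.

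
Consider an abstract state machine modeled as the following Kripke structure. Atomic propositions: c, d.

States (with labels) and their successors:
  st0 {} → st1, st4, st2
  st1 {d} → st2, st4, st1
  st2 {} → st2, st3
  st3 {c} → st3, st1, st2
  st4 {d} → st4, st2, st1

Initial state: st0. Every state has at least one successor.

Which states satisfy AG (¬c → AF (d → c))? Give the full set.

States satisfying ¬c → AF (d → c): {st0, st2, st3}.
States satisfying AG (¬c → AF (d → c)): ∅.

none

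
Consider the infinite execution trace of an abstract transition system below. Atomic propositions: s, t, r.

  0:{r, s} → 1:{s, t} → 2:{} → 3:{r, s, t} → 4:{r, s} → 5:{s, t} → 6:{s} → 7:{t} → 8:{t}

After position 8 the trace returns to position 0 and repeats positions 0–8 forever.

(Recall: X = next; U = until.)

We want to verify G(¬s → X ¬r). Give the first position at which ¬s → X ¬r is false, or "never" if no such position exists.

2

Check ¬s → X ¬r at each position in order: 0 ✓, 1 ✓.
At position 2 the labels are {} and the next position 3 has {r, s, t}, so ¬s → X ¬r is false there. This is the first violation.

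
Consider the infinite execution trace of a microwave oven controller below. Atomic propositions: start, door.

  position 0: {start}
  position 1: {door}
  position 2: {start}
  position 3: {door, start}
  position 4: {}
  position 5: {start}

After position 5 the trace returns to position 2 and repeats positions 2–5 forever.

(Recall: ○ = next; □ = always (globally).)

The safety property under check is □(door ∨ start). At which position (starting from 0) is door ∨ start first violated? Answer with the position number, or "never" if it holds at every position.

Check door ∨ start at each position in order: 0 ✓, 1 ✓, 2 ✓, 3 ✓.
At position 4 the labels are {}, so door ∨ start is false there. This is the first violation.

4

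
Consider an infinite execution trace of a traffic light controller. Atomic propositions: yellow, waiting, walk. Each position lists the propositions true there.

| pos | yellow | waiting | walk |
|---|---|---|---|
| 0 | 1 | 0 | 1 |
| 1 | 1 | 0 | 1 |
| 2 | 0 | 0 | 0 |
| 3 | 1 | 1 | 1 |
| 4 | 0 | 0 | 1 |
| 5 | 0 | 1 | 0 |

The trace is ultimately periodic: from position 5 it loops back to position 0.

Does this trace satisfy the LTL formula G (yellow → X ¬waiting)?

Satisfied

yellow → X ¬waiting holds at every position 0..5, and those are all positions ever visited, so G (yellow → X ¬waiting) holds.
Positions where yellow holds: 0, 1, 3.
Check X ¬waiting at each: 0→ok, 1→ok, 3→ok.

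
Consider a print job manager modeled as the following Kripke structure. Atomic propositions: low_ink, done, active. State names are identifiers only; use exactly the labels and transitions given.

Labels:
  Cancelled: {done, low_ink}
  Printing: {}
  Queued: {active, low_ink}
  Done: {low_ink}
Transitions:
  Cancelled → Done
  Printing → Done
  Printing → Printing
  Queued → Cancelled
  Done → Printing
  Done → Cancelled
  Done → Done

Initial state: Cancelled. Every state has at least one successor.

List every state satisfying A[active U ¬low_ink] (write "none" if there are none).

States satisfying active: {Queued}.
States satisfying ¬low_ink: {Printing}.
States satisfying A[active U ¬low_ink]: {Printing}.

{Printing}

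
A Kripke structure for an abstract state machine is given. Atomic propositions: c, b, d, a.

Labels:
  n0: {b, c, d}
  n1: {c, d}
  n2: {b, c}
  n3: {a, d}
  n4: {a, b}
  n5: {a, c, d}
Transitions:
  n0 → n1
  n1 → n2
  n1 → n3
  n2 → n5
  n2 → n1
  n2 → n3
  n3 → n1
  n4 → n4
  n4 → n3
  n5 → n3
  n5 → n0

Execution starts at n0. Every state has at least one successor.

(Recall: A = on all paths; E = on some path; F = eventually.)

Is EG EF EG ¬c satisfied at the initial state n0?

Does not hold

States satisfying EF EG ¬c: {n4}.
States satisfying EG EF EG ¬c: {n4}.
No suitable path/successor from n0 witnesses the formula.
n0 ∉ Sat(EG EF EG ¬c).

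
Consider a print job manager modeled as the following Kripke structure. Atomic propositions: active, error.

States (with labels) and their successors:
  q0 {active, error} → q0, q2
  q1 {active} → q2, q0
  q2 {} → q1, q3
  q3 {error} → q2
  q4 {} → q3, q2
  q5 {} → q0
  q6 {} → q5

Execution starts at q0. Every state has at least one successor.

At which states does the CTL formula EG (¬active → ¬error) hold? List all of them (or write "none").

States satisfying ¬active → ¬error: {q0, q1, q2, q4, q5, q6}.
States satisfying EG (¬active → ¬error): {q0, q1, q2, q4, q5, q6}.

{q0, q1, q2, q4, q5, q6}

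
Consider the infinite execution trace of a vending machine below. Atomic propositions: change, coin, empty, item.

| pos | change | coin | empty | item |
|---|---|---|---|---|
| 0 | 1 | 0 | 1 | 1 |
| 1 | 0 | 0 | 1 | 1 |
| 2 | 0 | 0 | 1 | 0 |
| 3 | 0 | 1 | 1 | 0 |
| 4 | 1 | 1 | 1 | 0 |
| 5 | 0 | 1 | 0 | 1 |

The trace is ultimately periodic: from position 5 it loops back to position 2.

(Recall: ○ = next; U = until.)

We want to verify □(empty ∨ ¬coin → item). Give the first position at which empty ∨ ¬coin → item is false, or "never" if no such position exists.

Check empty ∨ ¬coin → item at each position in order: 0 ✓, 1 ✓.
At position 2 the labels are {empty}, so empty ∨ ¬coin → item is false there. This is the first violation.

2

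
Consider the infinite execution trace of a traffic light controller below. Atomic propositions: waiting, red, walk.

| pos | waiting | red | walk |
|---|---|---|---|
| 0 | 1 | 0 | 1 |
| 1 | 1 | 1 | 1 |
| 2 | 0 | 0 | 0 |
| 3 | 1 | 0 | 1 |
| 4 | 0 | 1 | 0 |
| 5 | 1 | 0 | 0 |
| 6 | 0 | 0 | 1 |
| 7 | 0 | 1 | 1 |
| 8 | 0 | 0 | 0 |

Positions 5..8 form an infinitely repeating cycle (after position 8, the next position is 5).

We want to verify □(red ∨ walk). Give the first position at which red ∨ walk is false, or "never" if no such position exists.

Check red ∨ walk at each position in order: 0 ✓, 1 ✓.
At position 2 the labels are {}, so red ∨ walk is false there. This is the first violation.

2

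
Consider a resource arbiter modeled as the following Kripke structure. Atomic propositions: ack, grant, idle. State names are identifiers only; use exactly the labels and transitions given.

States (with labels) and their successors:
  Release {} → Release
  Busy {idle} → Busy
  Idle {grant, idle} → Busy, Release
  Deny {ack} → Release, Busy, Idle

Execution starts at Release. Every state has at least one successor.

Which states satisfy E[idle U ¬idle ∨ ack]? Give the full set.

States satisfying idle: {Busy, Idle}.
States satisfying ¬idle ∨ ack: {Release, Deny}.
States satisfying E[idle U ¬idle ∨ ack]: {Release, Idle, Deny}.

{Release, Idle, Deny}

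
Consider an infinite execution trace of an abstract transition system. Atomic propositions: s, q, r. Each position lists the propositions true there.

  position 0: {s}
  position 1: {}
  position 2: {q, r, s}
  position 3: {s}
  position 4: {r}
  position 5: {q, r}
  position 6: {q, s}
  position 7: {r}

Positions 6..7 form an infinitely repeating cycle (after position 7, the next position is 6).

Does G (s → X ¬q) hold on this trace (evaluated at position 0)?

s → X ¬q holds at every position 0..7, and those are all positions ever visited, so G (s → X ¬q) holds.
Positions where s holds: 0, 2, 3, 6.
Check X ¬q at each: 0→ok, 2→ok, 3→ok, 6→ok.

Satisfied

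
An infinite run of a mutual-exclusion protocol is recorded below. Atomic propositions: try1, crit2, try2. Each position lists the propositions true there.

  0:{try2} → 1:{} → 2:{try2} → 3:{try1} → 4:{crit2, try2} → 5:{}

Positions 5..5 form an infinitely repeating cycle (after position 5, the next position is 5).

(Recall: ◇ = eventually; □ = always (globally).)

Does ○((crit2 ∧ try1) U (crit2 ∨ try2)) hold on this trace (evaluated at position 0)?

Does not hold

The position after 0 is 1; (crit2 ∧ try1) U (crit2 ∨ try2) is false there.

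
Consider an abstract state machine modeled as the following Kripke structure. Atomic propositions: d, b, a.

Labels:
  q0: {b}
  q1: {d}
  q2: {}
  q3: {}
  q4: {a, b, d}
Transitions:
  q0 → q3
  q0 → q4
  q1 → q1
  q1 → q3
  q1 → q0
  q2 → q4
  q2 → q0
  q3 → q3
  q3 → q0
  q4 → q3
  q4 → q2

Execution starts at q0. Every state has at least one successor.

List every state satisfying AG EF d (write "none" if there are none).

States satisfying EF d: {q0, q1, q2, q3, q4}.
States satisfying AG EF d: {q0, q1, q2, q3, q4}.

{q0, q1, q2, q3, q4}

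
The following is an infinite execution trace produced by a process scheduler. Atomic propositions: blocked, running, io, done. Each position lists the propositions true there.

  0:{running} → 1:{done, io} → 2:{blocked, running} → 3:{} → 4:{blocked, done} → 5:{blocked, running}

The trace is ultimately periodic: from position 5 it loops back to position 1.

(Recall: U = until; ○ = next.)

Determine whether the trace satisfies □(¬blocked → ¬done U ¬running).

Holds

¬blocked → ¬done U ¬running holds at every position 0..5, and those are all positions ever visited, so □(¬blocked → ¬done U ¬running) holds.
Positions where ¬blocked holds: 0, 1, 3.
Check ¬done U ¬running at each: 0→ok, 1→ok, 3→ok.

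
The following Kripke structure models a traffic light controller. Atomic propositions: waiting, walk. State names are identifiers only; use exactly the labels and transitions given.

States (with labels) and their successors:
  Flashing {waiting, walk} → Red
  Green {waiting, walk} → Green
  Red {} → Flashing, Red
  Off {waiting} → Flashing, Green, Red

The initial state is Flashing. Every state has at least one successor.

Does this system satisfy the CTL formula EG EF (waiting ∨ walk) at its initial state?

States satisfying EF (waiting ∨ walk): {Flashing, Green, Red, Off}.
States satisfying EG EF (waiting ∨ walk): {Flashing, Green, Red, Off}.
Flashing ∈ Sat(EG EF (waiting ∨ walk)).

Holds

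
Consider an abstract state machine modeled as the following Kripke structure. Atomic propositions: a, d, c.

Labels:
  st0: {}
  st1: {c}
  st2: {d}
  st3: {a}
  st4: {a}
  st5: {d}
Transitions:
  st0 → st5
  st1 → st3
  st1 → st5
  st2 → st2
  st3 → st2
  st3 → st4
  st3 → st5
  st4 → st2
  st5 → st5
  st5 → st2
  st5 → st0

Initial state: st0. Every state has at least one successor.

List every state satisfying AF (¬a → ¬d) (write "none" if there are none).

States satisfying ¬a → ¬d: {st0, st1, st3, st4}.
States satisfying AF (¬a → ¬d): {st0, st1, st3, st4}.

{st0, st1, st3, st4}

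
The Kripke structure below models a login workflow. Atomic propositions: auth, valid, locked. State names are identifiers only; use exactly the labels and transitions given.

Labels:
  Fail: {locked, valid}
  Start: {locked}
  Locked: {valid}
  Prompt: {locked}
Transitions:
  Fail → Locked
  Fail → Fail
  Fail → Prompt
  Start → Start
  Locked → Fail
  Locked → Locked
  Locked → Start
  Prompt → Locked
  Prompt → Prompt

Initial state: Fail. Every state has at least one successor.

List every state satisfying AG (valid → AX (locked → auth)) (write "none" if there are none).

States satisfying valid → AX (locked → auth): {Start, Prompt}.
States satisfying AG (valid → AX (locked → auth)): {Start}.

{Start}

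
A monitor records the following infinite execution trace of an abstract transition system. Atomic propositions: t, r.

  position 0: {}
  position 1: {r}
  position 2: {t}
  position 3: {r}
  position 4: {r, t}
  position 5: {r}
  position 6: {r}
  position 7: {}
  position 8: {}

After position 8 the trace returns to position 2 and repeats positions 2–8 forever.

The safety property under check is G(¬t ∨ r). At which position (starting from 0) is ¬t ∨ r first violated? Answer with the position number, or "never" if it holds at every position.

Check ¬t ∨ r at each position in order: 0 ✓, 1 ✓.
At position 2 the labels are {t}, so ¬t ∨ r is false there. This is the first violation.

2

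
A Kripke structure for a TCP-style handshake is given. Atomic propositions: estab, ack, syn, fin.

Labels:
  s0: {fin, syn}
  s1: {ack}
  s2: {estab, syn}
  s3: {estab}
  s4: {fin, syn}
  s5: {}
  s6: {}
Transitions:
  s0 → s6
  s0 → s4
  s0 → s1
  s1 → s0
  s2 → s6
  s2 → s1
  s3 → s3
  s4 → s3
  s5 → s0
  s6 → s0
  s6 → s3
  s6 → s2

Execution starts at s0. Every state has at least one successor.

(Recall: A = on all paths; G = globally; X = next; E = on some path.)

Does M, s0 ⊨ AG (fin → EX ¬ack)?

States satisfying fin → EX ¬ack: {s0, s1, s2, s3, s4, s5, s6}.
States satisfying AG (fin → EX ¬ack): {s0, s1, s2, s3, s4, s5, s6}.
Every state reachable from s0 satisfies fin → EX ¬ack.
s0 ∈ Sat(AG (fin → EX ¬ack)).

Yes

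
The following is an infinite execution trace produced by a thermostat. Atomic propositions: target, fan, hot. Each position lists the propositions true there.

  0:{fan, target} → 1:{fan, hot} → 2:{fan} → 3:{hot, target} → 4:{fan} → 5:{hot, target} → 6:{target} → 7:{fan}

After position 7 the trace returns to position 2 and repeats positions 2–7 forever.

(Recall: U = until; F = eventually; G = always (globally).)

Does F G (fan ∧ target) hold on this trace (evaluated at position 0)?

Does not hold

G (fan ∧ target) is false at every position 0..7, so it never becomes true and F G (fan ∧ target) fails.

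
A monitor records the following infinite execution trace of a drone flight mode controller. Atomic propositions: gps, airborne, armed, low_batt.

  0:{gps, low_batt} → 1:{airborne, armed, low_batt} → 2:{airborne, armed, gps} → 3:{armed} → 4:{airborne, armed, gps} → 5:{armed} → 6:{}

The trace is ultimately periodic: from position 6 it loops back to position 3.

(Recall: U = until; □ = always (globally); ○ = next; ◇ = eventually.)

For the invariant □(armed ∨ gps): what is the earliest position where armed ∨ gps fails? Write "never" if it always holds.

6

Check armed ∨ gps at each position in order: 0 ✓, 1 ✓, 2 ✓, 3 ✓, 4 ✓, 5 ✓.
At position 6 the labels are {}, so armed ∨ gps is false there. This is the first violation.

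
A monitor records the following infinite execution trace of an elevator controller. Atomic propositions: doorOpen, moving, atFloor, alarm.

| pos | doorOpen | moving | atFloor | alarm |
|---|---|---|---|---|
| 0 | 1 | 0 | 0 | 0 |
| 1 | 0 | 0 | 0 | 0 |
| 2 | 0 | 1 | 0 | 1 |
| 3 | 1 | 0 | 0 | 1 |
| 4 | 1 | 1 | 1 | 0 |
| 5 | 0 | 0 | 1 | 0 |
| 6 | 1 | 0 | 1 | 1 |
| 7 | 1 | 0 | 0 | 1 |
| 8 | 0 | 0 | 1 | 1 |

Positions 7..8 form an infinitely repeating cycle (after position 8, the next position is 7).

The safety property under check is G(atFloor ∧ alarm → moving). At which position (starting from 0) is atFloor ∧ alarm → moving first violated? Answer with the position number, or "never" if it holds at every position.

Check atFloor ∧ alarm → moving at each position in order: 0 ✓, 1 ✓, 2 ✓, 3 ✓, 4 ✓, 5 ✓.
At position 6 the labels are {alarm, atFloor, doorOpen}, so atFloor ∧ alarm → moving is false there. This is the first violation.

6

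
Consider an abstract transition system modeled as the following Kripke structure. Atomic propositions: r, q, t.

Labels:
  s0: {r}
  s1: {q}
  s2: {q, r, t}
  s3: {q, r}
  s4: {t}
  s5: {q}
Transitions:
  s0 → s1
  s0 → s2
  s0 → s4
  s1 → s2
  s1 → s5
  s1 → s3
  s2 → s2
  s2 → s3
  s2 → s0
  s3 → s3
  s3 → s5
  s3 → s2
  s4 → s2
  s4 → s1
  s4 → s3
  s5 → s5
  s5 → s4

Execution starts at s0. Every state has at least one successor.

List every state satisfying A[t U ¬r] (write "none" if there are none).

States satisfying t: {s2, s4}.
States satisfying ¬r: {s1, s4, s5}.
States satisfying A[t U ¬r]: {s1, s4, s5}.

{s1, s4, s5}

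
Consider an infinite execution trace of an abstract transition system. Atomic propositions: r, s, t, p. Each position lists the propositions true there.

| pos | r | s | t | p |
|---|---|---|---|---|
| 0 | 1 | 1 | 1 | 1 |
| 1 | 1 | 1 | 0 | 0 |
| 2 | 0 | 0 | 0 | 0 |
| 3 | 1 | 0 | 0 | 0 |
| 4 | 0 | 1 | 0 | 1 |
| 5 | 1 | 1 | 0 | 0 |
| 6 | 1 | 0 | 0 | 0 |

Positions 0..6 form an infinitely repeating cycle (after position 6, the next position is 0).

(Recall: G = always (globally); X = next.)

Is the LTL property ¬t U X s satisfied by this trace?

Walking from position 0: X s first holds at position 0, and ¬t holds at every earlier position along the way, so ¬t U X s holds.

Satisfied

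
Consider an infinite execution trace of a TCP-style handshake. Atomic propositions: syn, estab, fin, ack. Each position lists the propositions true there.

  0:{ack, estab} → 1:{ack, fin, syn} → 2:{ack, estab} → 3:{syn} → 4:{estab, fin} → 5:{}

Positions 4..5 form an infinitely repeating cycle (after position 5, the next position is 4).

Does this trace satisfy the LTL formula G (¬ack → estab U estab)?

Does not hold

¬ack → estab U estab must hold at every position from 0 onward. It fails at position 3, so G (¬ack → estab U estab) is false.
Positions where ¬ack holds: 3, 4, 5.
Check estab U estab at each: 3→fails, 4→ok, 5→fails.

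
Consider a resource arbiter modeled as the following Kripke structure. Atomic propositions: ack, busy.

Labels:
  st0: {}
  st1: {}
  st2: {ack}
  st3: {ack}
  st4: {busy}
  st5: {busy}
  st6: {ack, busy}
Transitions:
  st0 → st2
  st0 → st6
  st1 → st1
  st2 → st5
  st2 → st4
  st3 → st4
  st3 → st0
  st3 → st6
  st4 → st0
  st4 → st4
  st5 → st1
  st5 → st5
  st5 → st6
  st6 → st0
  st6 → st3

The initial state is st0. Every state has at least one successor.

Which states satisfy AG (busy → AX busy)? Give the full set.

States satisfying busy → AX busy: {st0, st1, st2, st3}.
States satisfying AG (busy → AX busy): {st1}.

{st1}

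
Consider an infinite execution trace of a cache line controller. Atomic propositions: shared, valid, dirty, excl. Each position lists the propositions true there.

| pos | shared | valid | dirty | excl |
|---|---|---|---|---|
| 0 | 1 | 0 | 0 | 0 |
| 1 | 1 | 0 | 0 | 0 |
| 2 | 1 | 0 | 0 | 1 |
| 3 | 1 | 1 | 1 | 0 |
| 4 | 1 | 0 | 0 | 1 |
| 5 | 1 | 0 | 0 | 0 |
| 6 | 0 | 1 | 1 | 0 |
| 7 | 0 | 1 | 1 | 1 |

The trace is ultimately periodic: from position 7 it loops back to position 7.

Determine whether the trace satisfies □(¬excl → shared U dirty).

¬excl → shared U dirty holds at every position 0..7, and those are all positions ever visited, so □(¬excl → shared U dirty) holds.
Positions where ¬excl holds: 0, 1, 3, 5, 6.
Check shared U dirty at each: 0→ok, 1→ok, 3→ok, 5→ok, 6→ok.

Holds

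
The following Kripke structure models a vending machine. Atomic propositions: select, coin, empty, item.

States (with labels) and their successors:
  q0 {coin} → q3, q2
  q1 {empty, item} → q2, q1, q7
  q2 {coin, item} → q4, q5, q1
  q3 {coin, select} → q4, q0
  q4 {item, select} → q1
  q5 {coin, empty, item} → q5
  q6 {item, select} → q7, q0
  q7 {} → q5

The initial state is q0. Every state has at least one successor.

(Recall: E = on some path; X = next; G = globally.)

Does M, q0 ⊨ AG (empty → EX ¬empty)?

Does not hold

States satisfying empty → EX ¬empty: {q0, q1, q2, q3, q4, q6, q7}.
States satisfying AG (empty → EX ¬empty): ∅.
q5 is reachable from q0 and violates empty → EX ¬empty, so AG fails at q0.
q0 ∉ Sat(AG (empty → EX ¬empty)).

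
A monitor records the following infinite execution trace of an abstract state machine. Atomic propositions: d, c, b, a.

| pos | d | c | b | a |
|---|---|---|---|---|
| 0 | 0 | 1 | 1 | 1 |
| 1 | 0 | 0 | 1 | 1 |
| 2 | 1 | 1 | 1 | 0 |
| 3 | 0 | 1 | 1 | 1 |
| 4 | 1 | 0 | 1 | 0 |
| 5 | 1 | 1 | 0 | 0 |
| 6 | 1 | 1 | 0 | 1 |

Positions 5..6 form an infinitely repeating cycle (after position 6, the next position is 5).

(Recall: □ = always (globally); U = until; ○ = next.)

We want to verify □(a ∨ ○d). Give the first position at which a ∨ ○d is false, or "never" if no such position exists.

2

Check a ∨ ○d at each position in order: 0 ✓, 1 ✓.
At position 2 the labels are {b, c, d} and the next position 3 has {a, b, c}, so a ∨ ○d is false there. This is the first violation.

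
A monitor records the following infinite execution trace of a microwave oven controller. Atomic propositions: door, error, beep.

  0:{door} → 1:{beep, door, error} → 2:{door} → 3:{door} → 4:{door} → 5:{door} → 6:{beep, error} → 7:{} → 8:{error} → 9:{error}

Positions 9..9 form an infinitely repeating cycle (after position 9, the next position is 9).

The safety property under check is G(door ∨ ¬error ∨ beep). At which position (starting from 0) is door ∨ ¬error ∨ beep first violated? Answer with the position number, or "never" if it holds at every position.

Check door ∨ ¬error ∨ beep at each position in order: 0 ✓, 1 ✓, 2 ✓, 3 ✓, 4 ✓, 5 ✓, 6 ✓, 7 ✓.
At position 8 the labels are {error}, so door ∨ ¬error ∨ beep is false there. This is the first violation.

8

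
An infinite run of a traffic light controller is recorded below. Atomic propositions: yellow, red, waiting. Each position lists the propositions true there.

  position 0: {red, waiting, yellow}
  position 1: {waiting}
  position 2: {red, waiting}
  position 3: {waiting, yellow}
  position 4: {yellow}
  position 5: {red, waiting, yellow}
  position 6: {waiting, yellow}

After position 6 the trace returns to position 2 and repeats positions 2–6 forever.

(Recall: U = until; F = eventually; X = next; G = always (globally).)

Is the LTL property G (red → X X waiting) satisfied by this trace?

Does not hold

red → X X waiting must hold at every position from 0 onward. It fails at position 2, so G (red → X X waiting) is false.
Positions where red holds: 0, 2, 5.
Check X X waiting at each: 0→ok, 2→fails, 5→ok.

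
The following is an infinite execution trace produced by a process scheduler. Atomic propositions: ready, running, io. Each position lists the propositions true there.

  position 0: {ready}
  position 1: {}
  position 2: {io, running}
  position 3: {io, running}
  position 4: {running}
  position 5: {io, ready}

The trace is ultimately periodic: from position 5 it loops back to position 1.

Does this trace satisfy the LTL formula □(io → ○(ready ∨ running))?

io → ○(ready ∨ running) must hold at every position from 0 onward. It fails at position 5, so □(io → ○(ready ∨ running)) is false.
Positions where io holds: 2, 3, 5.
Check ○(ready ∨ running) at each: 2→ok, 3→ok, 5→fails.

No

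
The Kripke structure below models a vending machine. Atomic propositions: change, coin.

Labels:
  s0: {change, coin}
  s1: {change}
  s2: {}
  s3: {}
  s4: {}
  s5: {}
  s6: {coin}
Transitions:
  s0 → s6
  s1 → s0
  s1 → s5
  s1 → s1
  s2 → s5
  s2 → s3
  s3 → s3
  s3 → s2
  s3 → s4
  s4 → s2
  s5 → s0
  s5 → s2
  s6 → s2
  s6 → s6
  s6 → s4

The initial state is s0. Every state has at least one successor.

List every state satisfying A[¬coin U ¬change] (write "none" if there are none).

States satisfying ¬coin: {s1, s2, s3, s4, s5}.
States satisfying ¬change: {s2, s3, s4, s5, s6}.
States satisfying A[¬coin U ¬change]: {s2, s3, s4, s5, s6}.

{s2, s3, s4, s5, s6}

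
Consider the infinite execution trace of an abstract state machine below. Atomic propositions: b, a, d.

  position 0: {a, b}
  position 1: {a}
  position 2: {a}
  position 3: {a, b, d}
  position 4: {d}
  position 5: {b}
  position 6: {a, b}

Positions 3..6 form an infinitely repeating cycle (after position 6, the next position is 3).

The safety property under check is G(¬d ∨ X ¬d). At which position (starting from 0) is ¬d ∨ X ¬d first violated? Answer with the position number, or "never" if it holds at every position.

Check ¬d ∨ X ¬d at each position in order: 0 ✓, 1 ✓, 2 ✓.
At position 3 the labels are {a, b, d} and the next position 4 has {d}, so ¬d ∨ X ¬d is false there. This is the first violation.

3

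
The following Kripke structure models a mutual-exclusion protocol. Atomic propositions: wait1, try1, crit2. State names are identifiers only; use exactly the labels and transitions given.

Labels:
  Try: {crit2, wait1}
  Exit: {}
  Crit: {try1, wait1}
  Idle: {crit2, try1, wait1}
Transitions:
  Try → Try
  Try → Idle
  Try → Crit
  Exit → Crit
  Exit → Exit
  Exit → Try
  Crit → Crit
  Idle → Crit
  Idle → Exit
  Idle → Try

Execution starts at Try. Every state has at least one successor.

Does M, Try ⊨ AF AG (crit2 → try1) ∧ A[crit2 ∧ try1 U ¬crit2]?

States satisfying AG (crit2 → try1): {Crit}.
States satisfying AF AG (crit2 → try1): {Crit}.
States satisfying crit2 ∧ try1: {Idle}.
States satisfying ¬crit2: {Exit, Crit}.
States satisfying A[crit2 ∧ try1 U ¬crit2]: {Exit, Crit}.
States satisfying AF AG (crit2 → try1) ∧ A[crit2 ∧ try1 U ¬crit2]: {Crit}.
Try ∉ Sat(AF AG (crit2 → try1) ∧ A[crit2 ∧ try1 U ¬crit2]).

No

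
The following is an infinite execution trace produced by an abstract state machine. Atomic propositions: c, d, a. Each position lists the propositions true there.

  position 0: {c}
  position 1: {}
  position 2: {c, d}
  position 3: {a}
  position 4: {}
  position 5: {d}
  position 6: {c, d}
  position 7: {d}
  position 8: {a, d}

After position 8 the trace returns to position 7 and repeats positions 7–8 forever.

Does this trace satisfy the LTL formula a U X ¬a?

Walking from position 0: X ¬a first holds at position 0, and a holds at every earlier position along the way, so a U X ¬a holds.

Satisfied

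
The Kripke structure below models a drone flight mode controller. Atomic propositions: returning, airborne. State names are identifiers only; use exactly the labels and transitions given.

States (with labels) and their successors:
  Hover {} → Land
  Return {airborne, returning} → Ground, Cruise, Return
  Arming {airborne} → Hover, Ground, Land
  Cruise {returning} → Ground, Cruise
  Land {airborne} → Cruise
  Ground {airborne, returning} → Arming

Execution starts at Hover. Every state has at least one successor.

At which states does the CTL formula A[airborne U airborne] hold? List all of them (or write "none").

States satisfying airborne: {Return, Arming, Land, Ground}.
States satisfying A[airborne U airborne]: {Return, Arming, Land, Ground}.

{Return, Arming, Land, Ground}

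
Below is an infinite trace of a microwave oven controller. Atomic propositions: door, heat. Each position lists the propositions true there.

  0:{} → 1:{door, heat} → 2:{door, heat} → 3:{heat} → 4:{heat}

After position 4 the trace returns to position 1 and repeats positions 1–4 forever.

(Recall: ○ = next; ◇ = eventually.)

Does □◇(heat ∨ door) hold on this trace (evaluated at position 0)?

◇(heat ∨ door) holds at every position 0..4, and those are all positions ever visited, so □◇(heat ∨ door) holds.

Holds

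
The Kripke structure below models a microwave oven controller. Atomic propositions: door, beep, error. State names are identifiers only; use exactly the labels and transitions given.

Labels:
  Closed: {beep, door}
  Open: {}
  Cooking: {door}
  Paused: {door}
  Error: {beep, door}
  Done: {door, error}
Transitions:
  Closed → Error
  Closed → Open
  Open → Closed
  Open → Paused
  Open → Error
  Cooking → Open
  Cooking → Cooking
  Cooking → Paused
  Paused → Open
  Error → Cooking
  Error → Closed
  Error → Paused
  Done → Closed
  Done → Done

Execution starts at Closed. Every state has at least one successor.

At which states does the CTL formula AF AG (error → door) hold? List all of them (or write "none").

{Closed, Open, Cooking, Paused, Error, Done}

States satisfying AG (error → door): {Closed, Open, Cooking, Paused, Error, Done}.
States satisfying AF AG (error → door): {Closed, Open, Cooking, Paused, Error, Done}.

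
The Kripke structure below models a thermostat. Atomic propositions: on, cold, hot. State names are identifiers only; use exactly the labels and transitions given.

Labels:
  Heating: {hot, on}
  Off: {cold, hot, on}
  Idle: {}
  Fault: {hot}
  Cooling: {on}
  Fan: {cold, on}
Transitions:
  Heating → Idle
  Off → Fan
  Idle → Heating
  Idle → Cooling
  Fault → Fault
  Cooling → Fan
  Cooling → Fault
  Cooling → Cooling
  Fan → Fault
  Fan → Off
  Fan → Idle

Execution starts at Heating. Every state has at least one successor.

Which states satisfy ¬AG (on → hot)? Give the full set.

States satisfying on → hot: {Heating, Off, Idle, Fault}.
States satisfying AG (on → hot): {Fault}.
States satisfying ¬AG (on → hot): {Heating, Off, Idle, Cooling, Fan}.

{Heating, Off, Idle, Cooling, Fan}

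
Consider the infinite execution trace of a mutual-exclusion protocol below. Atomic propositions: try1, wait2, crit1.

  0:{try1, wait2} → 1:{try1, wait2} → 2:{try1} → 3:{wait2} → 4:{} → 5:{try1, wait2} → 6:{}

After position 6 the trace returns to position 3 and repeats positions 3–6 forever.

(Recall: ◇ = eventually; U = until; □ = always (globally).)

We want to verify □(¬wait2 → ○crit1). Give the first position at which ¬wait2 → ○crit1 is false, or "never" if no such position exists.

Check ¬wait2 → ○crit1 at each position in order: 0 ✓, 1 ✓.
At position 2 the labels are {try1} and the next position 3 has {wait2}, so ¬wait2 → ○crit1 is false there. This is the first violation.

2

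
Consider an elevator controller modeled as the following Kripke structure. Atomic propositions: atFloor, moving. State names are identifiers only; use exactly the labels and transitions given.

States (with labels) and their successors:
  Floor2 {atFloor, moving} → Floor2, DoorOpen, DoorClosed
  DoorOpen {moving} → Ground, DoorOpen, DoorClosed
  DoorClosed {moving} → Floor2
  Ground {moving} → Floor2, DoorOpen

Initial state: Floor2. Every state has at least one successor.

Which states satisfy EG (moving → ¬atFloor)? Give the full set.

States satisfying moving → ¬atFloor: {DoorOpen, DoorClosed, Ground}.
States satisfying EG (moving → ¬atFloor): {DoorOpen, Ground}.

{DoorOpen, Ground}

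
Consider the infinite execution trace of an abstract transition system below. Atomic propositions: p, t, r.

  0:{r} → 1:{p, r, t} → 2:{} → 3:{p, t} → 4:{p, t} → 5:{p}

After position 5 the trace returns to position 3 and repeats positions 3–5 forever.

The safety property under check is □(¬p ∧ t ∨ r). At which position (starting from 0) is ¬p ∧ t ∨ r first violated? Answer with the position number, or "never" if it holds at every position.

Check ¬p ∧ t ∨ r at each position in order: 0 ✓, 1 ✓.
At position 2 the labels are {}, so ¬p ∧ t ∨ r is false there. This is the first violation.

2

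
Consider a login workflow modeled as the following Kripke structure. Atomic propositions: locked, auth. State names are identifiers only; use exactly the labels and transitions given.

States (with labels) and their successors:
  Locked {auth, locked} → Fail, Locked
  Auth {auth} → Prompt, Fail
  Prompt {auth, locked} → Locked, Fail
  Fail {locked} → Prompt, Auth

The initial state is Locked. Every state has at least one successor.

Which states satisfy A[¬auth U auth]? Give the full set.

{Locked, Auth, Prompt, Fail}

States satisfying ¬auth: {Fail}.
States satisfying auth: {Locked, Auth, Prompt}.
States satisfying A[¬auth U auth]: {Locked, Auth, Prompt, Fail}.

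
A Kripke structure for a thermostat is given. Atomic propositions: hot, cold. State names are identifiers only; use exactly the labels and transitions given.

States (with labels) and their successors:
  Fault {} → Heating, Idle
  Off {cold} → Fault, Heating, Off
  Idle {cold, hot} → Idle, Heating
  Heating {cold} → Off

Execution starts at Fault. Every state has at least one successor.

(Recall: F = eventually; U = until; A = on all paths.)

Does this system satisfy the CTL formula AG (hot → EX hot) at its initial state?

States satisfying hot → EX hot: {Fault, Off, Idle, Heating}.
States satisfying AG (hot → EX hot): {Fault, Off, Idle, Heating}.
Every state reachable from Fault satisfies hot → EX hot.
Fault ∈ Sat(AG (hot → EX hot)).

Satisfied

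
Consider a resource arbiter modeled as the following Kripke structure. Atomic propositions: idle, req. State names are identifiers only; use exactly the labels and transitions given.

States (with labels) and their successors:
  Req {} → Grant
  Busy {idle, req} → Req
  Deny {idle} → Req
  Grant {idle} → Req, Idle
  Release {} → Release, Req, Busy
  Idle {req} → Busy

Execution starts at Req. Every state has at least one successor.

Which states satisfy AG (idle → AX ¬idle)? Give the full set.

{Req, Busy, Deny, Grant, Release, Idle}

States satisfying idle → AX ¬idle: {Req, Busy, Deny, Grant, Release, Idle}.
States satisfying AG (idle → AX ¬idle): {Req, Busy, Deny, Grant, Release, Idle}.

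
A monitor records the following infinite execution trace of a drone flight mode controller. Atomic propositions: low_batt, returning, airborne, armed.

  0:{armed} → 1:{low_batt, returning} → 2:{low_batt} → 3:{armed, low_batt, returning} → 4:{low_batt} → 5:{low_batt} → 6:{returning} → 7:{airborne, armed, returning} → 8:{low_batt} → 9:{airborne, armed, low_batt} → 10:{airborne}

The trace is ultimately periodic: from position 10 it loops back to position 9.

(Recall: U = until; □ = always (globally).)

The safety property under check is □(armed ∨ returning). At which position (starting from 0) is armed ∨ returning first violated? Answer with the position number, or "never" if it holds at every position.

Check armed ∨ returning at each position in order: 0 ✓, 1 ✓.
At position 2 the labels are {low_batt}, so armed ∨ returning is false there. This is the first violation.

2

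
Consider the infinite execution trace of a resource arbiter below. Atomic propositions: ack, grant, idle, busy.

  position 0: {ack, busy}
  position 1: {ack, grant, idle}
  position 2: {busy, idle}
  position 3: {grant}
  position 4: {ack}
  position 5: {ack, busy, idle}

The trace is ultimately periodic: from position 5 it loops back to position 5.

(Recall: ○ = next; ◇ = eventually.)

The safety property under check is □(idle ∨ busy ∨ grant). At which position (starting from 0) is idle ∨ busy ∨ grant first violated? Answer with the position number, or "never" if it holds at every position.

4

Check idle ∨ busy ∨ grant at each position in order: 0 ✓, 1 ✓, 2 ✓, 3 ✓.
At position 4 the labels are {ack}, so idle ∨ busy ∨ grant is false there. This is the first violation.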